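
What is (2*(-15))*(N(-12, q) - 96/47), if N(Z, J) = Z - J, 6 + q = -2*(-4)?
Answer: 22620/47 ≈ 481.28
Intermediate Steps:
q = 2 (q = -6 - 2*(-4) = -6 + 8 = 2)
(2*(-15))*(N(-12, q) - 96/47) = (2*(-15))*((-12 - 1*2) - 96/47) = -30*((-12 - 2) - 96*1/47) = -30*(-14 - 96/47) = -30*(-754/47) = 22620/47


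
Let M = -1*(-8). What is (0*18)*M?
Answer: 0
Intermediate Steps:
M = 8
(0*18)*M = (0*18)*8 = 0*8 = 0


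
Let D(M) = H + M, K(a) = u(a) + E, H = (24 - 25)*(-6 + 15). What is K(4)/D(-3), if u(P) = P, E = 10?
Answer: -7/6 ≈ -1.1667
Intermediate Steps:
H = -9 (H = -1*9 = -9)
K(a) = 10 + a (K(a) = a + 10 = 10 + a)
D(M) = -9 + M
K(4)/D(-3) = (10 + 4)/(-9 - 3) = 14/(-12) = 14*(-1/12) = -7/6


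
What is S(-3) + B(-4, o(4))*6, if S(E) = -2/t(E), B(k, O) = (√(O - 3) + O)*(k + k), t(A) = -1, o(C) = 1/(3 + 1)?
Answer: -10 - 24*I*√11 ≈ -10.0 - 79.599*I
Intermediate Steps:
o(C) = ¼ (o(C) = 1/4 = ¼)
B(k, O) = 2*k*(O + √(-3 + O)) (B(k, O) = (√(-3 + O) + O)*(2*k) = (O + √(-3 + O))*(2*k) = 2*k*(O + √(-3 + O)))
S(E) = 2 (S(E) = -2/(-1) = -2*(-1) = 2)
S(-3) + B(-4, o(4))*6 = 2 + (2*(-4)*(¼ + √(-3 + ¼)))*6 = 2 + (2*(-4)*(¼ + √(-11/4)))*6 = 2 + (2*(-4)*(¼ + I*√11/2))*6 = 2 + (-2 - 4*I*√11)*6 = 2 + (-12 - 24*I*√11) = -10 - 24*I*√11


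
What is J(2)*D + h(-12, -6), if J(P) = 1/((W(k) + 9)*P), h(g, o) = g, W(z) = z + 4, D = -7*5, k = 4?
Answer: -443/34 ≈ -13.029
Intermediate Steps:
D = -35
W(z) = 4 + z
J(P) = 1/(17*P) (J(P) = 1/(((4 + 4) + 9)*P) = 1/((8 + 9)*P) = 1/(17*P))
J(2)*D + h(-12, -6) = ((1/17)/2)*(-35) - 12 = ((1/17)*(1/2))*(-35) - 12 = (1/34)*(-35) - 12 = -35/34 - 12 = -443/34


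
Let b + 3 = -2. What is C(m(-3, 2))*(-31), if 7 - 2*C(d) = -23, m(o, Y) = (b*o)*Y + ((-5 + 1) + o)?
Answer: -465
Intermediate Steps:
b = -5 (b = -3 - 2 = -5)
m(o, Y) = -4 + o - 5*Y*o (m(o, Y) = (-5*o)*Y + ((-5 + 1) + o) = -5*Y*o + (-4 + o) = -4 + o - 5*Y*o)
C(d) = 15 (C(d) = 7/2 - ½*(-23) = 7/2 + 23/2 = 15)
C(m(-3, 2))*(-31) = 15*(-31) = -465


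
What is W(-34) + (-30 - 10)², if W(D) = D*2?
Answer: 1532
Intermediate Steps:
W(D) = 2*D
W(-34) + (-30 - 10)² = 2*(-34) + (-30 - 10)² = -68 + (-40)² = -68 + 1600 = 1532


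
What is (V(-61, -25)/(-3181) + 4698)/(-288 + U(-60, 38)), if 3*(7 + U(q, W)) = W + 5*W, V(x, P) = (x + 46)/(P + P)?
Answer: -49814459/2322130 ≈ -21.452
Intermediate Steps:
V(x, P) = (46 + x)/(2*P) (V(x, P) = (46 + x)/((2*P)) = (46 + x)*(1/(2*P)) = (46 + x)/(2*P))
U(q, W) = -7 + 2*W (U(q, W) = -7 + (W + 5*W)/3 = -7 + (6*W)/3 = -7 + 2*W)
(V(-61, -25)/(-3181) + 4698)/(-288 + U(-60, 38)) = (((½)*(46 - 61)/(-25))/(-3181) + 4698)/(-288 + (-7 + 2*38)) = (((½)*(-1/25)*(-15))*(-1/3181) + 4698)/(-288 + (-7 + 76)) = ((3/10)*(-1/3181) + 4698)/(-288 + 69) = (-3/31810 + 4698)/(-219) = (149443377/31810)*(-1/219) = -49814459/2322130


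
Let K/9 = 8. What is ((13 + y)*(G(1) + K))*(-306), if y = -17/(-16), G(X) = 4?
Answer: -654075/2 ≈ -3.2704e+5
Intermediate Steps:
K = 72 (K = 9*8 = 72)
y = 17/16 (y = -17*(-1/16) = 17/16 ≈ 1.0625)
((13 + y)*(G(1) + K))*(-306) = ((13 + 17/16)*(4 + 72))*(-306) = ((225/16)*76)*(-306) = (4275/4)*(-306) = -654075/2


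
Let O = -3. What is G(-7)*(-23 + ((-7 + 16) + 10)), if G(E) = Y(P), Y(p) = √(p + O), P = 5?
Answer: -4*√2 ≈ -5.6569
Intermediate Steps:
Y(p) = √(-3 + p) (Y(p) = √(p - 3) = √(-3 + p))
G(E) = √2 (G(E) = √(-3 + 5) = √2)
G(-7)*(-23 + ((-7 + 16) + 10)) = √2*(-23 + ((-7 + 16) + 10)) = √2*(-23 + (9 + 10)) = √2*(-23 + 19) = √2*(-4) = -4*√2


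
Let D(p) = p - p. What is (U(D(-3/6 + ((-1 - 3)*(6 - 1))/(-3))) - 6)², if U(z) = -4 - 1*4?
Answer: 196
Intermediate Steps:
D(p) = 0
U(z) = -8 (U(z) = -4 - 4 = -8)
(U(D(-3/6 + ((-1 - 3)*(6 - 1))/(-3))) - 6)² = (-8 - 6)² = (-14)² = 196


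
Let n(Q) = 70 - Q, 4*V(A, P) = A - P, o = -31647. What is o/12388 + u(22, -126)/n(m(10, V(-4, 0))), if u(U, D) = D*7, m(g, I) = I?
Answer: -13173153/879548 ≈ -14.977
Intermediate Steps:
V(A, P) = -P/4 + A/4 (V(A, P) = (A - P)/4 = -P/4 + A/4)
u(U, D) = 7*D
o/12388 + u(22, -126)/n(m(10, V(-4, 0))) = -31647/12388 + (7*(-126))/(70 - (-¼*0 + (¼)*(-4))) = -31647*1/12388 - 882/(70 - (0 - 1)) = -31647/12388 - 882/(70 - 1*(-1)) = -31647/12388 - 882/(70 + 1) = -31647/12388 - 882/71 = -13173153/879548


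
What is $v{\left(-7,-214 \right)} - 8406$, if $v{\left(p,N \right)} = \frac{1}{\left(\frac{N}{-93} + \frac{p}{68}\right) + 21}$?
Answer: $- \frac{1233195906}{146705} \approx -8406.0$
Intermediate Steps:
$v{\left(p,N \right)} = \frac{1}{21 - \frac{N}{93} + \frac{p}{68}}$ ($v{\left(p,N \right)} = \frac{1}{\left(N \left(- \frac{1}{93}\right) + p \frac{1}{68}\right) + 21} = \frac{1}{\left(- \frac{N}{93} + \frac{p}{68}\right) + 21} = \frac{1}{21 - \frac{N}{93} + \frac{p}{68}}$)
$v{\left(-7,-214 \right)} - 8406 = \frac{6324}{132804 - -14552 + 93 \left(-7\right)} - 8406 = \frac{6324}{132804 + 14552 - 651} - 8406 = \frac{6324}{146705} - 8406 = - \frac{1233195906}{146705}$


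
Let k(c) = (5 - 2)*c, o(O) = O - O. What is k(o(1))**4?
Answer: 0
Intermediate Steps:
o(O) = 0
k(c) = 3*c
k(o(1))**4 = (3*0)**4 = 0**4 = 0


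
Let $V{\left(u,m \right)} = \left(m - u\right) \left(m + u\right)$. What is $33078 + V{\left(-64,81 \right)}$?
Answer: $35543$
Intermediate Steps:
$V{\left(u,m \right)} = \left(m + u\right) \left(m - u\right)$
$33078 + V{\left(-64,81 \right)} = 33078 + \left(81^{2} - \left(-64\right)^{2}\right) = 33078 + \left(6561 - 4096\right) = 33078 + 2465 = 35543$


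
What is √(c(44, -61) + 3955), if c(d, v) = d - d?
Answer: √3955 ≈ 62.889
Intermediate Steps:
c(d, v) = 0
√(c(44, -61) + 3955) = √(0 + 3955) = √3955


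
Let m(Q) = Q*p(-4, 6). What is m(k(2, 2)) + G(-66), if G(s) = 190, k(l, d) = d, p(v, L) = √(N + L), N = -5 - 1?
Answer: 190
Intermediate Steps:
N = -6
p(v, L) = √(-6 + L)
m(Q) = 0 (m(Q) = Q*√(-6 + 6) = Q*√0 = Q*0 = 0)
m(k(2, 2)) + G(-66) = 0 + 190 = 190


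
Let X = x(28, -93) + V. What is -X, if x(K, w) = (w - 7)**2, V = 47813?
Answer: -57813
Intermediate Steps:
x(K, w) = (-7 + w)**2
X = 57813 (X = (-7 - 93)**2 + 47813 = (-100)**2 + 47813 = 10000 + 47813 = 57813)
-X = -1*57813 = -57813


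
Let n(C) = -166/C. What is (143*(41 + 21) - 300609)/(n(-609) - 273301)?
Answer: 177671487/166440143 ≈ 1.0675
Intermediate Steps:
(143*(41 + 21) - 300609)/(n(-609) - 273301) = (143*(41 + 21) - 300609)/(-166/(-609) - 273301) = (143*62 - 300609)/(-166*(-1/609) - 273301) = (8866 - 300609)/(166/609 - 273301) = -291743/(-166440143/609) = -291743*(-609/166440143) = 177671487/166440143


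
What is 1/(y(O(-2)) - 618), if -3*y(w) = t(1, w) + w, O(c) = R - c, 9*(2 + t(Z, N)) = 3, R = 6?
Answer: -9/5581 ≈ -0.0016126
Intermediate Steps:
t(Z, N) = -5/3 (t(Z, N) = -2 + (⅑)*3 = -2 + ⅓ = -5/3)
O(c) = 6 - c
y(w) = 5/9 - w/3 (y(w) = -(-5/3 + w)/3 = 5/9 - w/3)
1/(y(O(-2)) - 618) = 1/((5/9 - (6 - 1*(-2))/3) - 618) = 1/((5/9 - (6 + 2)/3) - 618) = 1/((5/9 - ⅓*8) - 618) = 1/((5/9 - 8/3) - 618) = 1/(-19/9 - 618) = 1/(-5581/9) = -9/5581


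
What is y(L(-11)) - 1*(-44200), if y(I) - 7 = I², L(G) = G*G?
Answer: 58848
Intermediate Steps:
L(G) = G²
y(I) = 7 + I²
y(L(-11)) - 1*(-44200) = (7 + ((-11)²)²) - 1*(-44200) = (7 + 121²) + 44200 = (7 + 14641) + 44200 = 14648 + 44200 = 58848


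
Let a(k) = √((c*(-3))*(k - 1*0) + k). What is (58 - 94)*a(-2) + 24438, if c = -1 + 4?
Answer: 24294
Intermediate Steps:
c = 3
a(k) = 2*√2*√(-k) (a(k) = √((3*(-3))*(k - 1*0) + k) = √(-9*(k + 0) + k) = √(-9*k + k) = √(-8*k) = 2*√2*√(-k))
(58 - 94)*a(-2) + 24438 = (58 - 94)*(2*√2*√(-1*(-2))) + 24438 = -72*√2*√2 + 24438 = -36*4 + 24438 = -144 + 24438 = 24294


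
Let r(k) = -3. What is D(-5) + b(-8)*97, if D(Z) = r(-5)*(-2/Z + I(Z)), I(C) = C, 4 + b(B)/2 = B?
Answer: -11571/5 ≈ -2314.2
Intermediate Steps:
b(B) = -8 + 2*B
D(Z) = -3*Z + 6/Z (D(Z) = -3*(-2/Z + Z) = -3*(Z - 2/Z) = -3*Z + 6/Z)
D(-5) + b(-8)*97 = (-3*(-5) + 6/(-5)) + (-8 + 2*(-8))*97 = (15 + 6*(-⅕)) + (-8 - 16)*97 = (15 - 6/5) - 24*97 = 69/5 - 2328 = -11571/5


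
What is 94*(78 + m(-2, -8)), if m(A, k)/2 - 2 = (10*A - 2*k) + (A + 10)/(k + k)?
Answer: 6862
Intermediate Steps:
m(A, k) = 4 - 4*k + 20*A + (10 + A)/k (m(A, k) = 4 + 2*((10*A - 2*k) + (A + 10)/(k + k)) = 4 + 2*((-2*k + 10*A) + (10 + A)/((2*k))) = 4 + 2*((-2*k + 10*A) + (10 + A)*(1/(2*k))) = 4 + 2*((-2*k + 10*A) + (10 + A)/(2*k)) = 4 + 2*(-2*k + 10*A + (10 + A)/(2*k)) = 4 + (-4*k + 20*A + (10 + A)/k) = 4 - 4*k + 20*A + (10 + A)/k)
94*(78 + m(-2, -8)) = 94*(78 + (10 - 2 + 4*(-8)*(1 - 1*(-8) + 5*(-2)))/(-8)) = 94*(78 - (10 - 2 + 4*(-8)*(1 + 8 - 10))/8) = 94*(78 - (10 - 2 + 4*(-8)*(-1))/8) = 94*(78 - (10 - 2 + 32)/8) = 94*(78 - 1/8*40) = 94*(78 - 5) = 94*73 = 6862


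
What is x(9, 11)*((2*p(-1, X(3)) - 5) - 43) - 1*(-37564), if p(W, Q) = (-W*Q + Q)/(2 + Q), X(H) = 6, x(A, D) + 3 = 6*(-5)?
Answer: 39049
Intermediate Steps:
x(A, D) = -33 (x(A, D) = -3 + 6*(-5) = -3 - 30 = -33)
p(W, Q) = (Q - Q*W)/(2 + Q) (p(W, Q) = (-Q*W + Q)/(2 + Q) = (Q - Q*W)/(2 + Q))
x(9, 11)*((2*p(-1, X(3)) - 5) - 43) - 1*(-37564) = -33*((2*(6*(1 - 1*(-1))/(2 + 6)) - 5) - 43) - 1*(-37564) = -33*((2*(6*(1 + 1)/8) - 5) - 43) + 37564 = -33*((2*(6*(1/8)*2) - 5) - 43) + 37564 = -33*((2*(3/2) - 5) - 43) + 37564 = -33*((3 - 5) - 43) + 37564 = -33*(-2 - 43) + 37564 = -33*(-45) + 37564 = 1485 + 37564 = 39049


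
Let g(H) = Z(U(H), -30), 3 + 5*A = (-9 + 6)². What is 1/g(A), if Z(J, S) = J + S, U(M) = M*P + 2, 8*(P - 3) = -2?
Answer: -10/247 ≈ -0.040486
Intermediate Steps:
P = 11/4 (P = 3 + (⅛)*(-2) = 3 - ¼ = 11/4 ≈ 2.7500)
U(M) = 2 + 11*M/4 (U(M) = M*(11/4) + 2 = 11*M/4 + 2 = 2 + 11*M/4)
A = 6/5 (A = -⅗ + (-9 + 6)²/5 = -⅗ + (⅕)*(-3)² = -⅗ + (⅕)*9 = -⅗ + 9/5 = 6/5 ≈ 1.2000)
g(H) = -28 + 11*H/4 (g(H) = (2 + 11*H/4) - 30 = -28 + 11*H/4)
1/g(A) = 1/(-28 + (11/4)*(6/5)) = 1/(-28 + 33/10) = 1/(-247/10) = -10/247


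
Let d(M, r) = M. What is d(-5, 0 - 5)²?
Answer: 25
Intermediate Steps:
d(-5, 0 - 5)² = (-5)² = 25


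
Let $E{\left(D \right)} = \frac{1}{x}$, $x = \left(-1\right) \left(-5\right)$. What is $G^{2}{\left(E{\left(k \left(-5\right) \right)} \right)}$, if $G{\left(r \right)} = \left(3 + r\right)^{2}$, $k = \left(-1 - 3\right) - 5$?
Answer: $\frac{65536}{625} \approx 104.86$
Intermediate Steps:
$x = 5$
$k = -9$ ($k = -4 - 5 = -9$)
$E{\left(D \right)} = \frac{1}{5}$
$G^{2}{\left(E{\left(k \left(-5\right) \right)} \right)} = \left(\left(3 + \frac{1}{5}\right)^{2}\right)^{2} = \left(\left(\frac{16}{5}\right)^{2}\right)^{2} = \left(\frac{256}{25}\right)^{2} = \frac{65536}{625}$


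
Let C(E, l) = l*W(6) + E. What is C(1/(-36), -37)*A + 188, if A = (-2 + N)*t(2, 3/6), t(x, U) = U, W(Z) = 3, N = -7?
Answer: 5501/8 ≈ 687.63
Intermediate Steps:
C(E, l) = E + 3*l (C(E, l) = l*3 + E = 3*l + E = E + 3*l)
A = -9/2 (A = (-2 - 7)*(3/6) = -27/6 = -9*½ = -9/2 ≈ -4.5000)
C(1/(-36), -37)*A + 188 = (1/(-36) + 3*(-37))*(-9/2) + 188 = (-1/36 - 111)*(-9/2) + 188 = -3997/36*(-9/2) + 188 = 3997/8 + 188 = 5501/8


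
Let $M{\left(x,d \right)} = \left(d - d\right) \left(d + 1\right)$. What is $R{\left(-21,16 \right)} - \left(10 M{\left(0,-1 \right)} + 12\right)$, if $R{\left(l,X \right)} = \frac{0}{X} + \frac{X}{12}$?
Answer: $- \frac{32}{3} \approx -10.667$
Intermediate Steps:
$M{\left(x,d \right)} = 0$ ($M{\left(x,d \right)} = 0 \left(1 + d\right) = 0$)
$R{\left(l,X \right)} = \frac{X}{12}$ ($R{\left(l,X \right)} = 0 + X \frac{1}{12} = 0 + \frac{X}{12} = \frac{X}{12}$)
$R{\left(-21,16 \right)} - \left(10 M{\left(0,-1 \right)} + 12\right) = \frac{1}{12} \cdot 16 - \left(10 \cdot 0 + 12\right) = \frac{4}{3} - \left(0 + 12\right) = \frac{4}{3} - 12 = - \frac{32}{3}$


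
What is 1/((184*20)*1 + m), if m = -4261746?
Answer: -1/4258066 ≈ -2.3485e-7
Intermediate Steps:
1/((184*20)*1 + m) = 1/((184*20)*1 - 4261746) = 1/(3680*1 - 4261746) = 1/(3680 - 4261746) = 1/(-4258066) = -1/4258066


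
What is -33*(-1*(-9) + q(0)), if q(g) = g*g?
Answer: -297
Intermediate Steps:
q(g) = g²
-33*(-1*(-9) + q(0)) = -33*(-1*(-9) + 0²) = -33*(9 + 0) = -33*9 = -297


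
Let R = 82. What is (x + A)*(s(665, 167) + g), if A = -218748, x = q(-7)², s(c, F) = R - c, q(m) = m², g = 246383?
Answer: -53178092600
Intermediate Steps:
s(c, F) = 82 - c
x = 2401 (x = ((-7)²)² = 49² = 2401)
(x + A)*(s(665, 167) + g) = (2401 - 218748)*((82 - 1*665) + 246383) = -216347*((82 - 665) + 246383) = -216347*(-583 + 246383) = -216347*245800 = -53178092600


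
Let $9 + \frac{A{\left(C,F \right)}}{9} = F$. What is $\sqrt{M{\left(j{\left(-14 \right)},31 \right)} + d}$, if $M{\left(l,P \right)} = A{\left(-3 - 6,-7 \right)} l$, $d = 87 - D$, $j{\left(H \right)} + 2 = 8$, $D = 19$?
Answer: $2 i \sqrt{199} \approx 28.213 i$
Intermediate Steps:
$A{\left(C,F \right)} = -81 + 9 F$
$j{\left(H \right)} = 6$ ($j{\left(H \right)} = -2 + 8 = 6$)
$d = 68$ ($d = 87 - 19 = 68$)
$M{\left(l,P \right)} = - 144 l$ ($M{\left(l,P \right)} = \left(-81 + 9 \left(-7\right)\right) l = \left(-81 - 63\right) l = - 144 l$)
$\sqrt{M{\left(j{\left(-14 \right)},31 \right)} + d} = \sqrt{\left(-144\right) 6 + 68} = \sqrt{-864 + 68} = \sqrt{-796} = 2 i \sqrt{199}$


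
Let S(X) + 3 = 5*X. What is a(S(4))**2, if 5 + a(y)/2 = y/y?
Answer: 64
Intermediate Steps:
S(X) = -3 + 5*X
a(y) = -8 (a(y) = -10 + 2*(y/y) = -10 + 2*1 = -10 + 2 = -8)
a(S(4))**2 = (-8)**2 = 64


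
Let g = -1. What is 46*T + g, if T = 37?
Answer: 1701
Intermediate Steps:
46*T + g = 46*37 - 1 = 1702 - 1 = 1701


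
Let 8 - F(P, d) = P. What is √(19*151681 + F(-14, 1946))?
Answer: √2881961 ≈ 1697.6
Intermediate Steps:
F(P, d) = 8 - P
√(19*151681 + F(-14, 1946)) = √(19*151681 + (8 - 1*(-14))) = √(2881939 + (8 + 14)) = √(2881939 + 22) = √2881961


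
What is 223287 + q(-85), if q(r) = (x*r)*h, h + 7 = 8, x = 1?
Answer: 223202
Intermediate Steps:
h = 1 (h = -7 + 8 = 1)
q(r) = r (q(r) = (1*r)*1 = r*1 = r)
223287 + q(-85) = 223287 - 85 = 223202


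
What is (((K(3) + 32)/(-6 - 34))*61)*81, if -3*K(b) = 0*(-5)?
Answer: -19764/5 ≈ -3952.8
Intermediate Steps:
K(b) = 0 (K(b) = -0*(-5) = -⅓*0 = 0)
(((K(3) + 32)/(-6 - 34))*61)*81 = (((0 + 32)/(-6 - 34))*61)*81 = ((32/(-40))*61)*81 = ((32*(-1/40))*61)*81 = -⅘*61*81 = -244/5*81 = -19764/5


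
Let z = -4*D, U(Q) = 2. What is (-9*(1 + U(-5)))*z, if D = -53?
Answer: -5724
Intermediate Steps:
z = 212 (z = -4*(-53) = 212)
(-9*(1 + U(-5)))*z = -9*(1 + 2)*212 = -9*3*212 = -27*212 = -5724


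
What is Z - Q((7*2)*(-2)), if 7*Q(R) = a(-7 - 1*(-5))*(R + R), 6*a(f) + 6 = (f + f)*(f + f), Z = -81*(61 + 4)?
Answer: -15755/3 ≈ -5251.7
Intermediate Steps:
Z = -5265 (Z = -81*65 = -5265)
a(f) = -1 + 2*f²/3 (a(f) = -1 + ((f + f)*(f + f))/6 = -1 + ((2*f)*(2*f))/6 = -1 + (4*f²)/6 = -1 + 2*f²/3)
Q(R) = 10*R/21 (Q(R) = ((-1 + 2*(-7 - 1*(-5))²/3)*(R + R))/7 = ((-1 + 2*(-7 + 5)²/3)*(2*R))/7 = ((-1 + (⅔)*(-2)²)*(2*R))/7 = ((-1 + (⅔)*4)*(2*R))/7 = ((-1 + 8/3)*(2*R))/7 = (5*(2*R)/3)/7 = (10*R/3)/7 = 10*R/21)
Z - Q((7*2)*(-2)) = -5265 - 10*(7*2)*(-2)/21 = -5265 - 10*14*(-2)/21 = -5265 - 10*(-28)/21 = -5265 - 1*(-40/3) = -5265 + 40/3 = -15755/3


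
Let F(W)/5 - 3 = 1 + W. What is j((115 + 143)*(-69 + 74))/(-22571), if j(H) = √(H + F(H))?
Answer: -4*√485/22571 ≈ -0.0039028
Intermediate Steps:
F(W) = 20 + 5*W (F(W) = 15 + 5*(1 + W) = 15 + (5 + 5*W) = 20 + 5*W)
j(H) = √(20 + 6*H) (j(H) = √(H + (20 + 5*H)) = √(20 + 6*H))
j((115 + 143)*(-69 + 74))/(-22571) = √(20 + 6*((115 + 143)*(-69 + 74)))/(-22571) = √(20 + 6*(258*5))*(-1/22571) = √(20 + 6*1290)*(-1/22571) = √(20 + 7740)*(-1/22571) = √7760*(-1/22571) = (4*√485)*(-1/22571) = -4*√485/22571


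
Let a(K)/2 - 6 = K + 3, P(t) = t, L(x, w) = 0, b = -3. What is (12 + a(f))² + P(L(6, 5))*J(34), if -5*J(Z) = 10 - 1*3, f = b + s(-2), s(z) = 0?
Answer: 576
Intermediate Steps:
f = -3 (f = -3 + 0 = -3)
J(Z) = -7/5 (J(Z) = -(10 - 1*3)/5 = -(10 - 3)/5 = -⅕*7 = -7/5)
a(K) = 18 + 2*K (a(K) = 12 + 2*(K + 3) = 12 + 2*(3 + K) = 12 + (6 + 2*K) = 18 + 2*K)
(12 + a(f))² + P(L(6, 5))*J(34) = (12 + (18 + 2*(-3)))² + 0*(-7/5) = (12 + (18 - 6))² + 0 = (12 + 12)² + 0 = 24² + 0 = 576 + 0 = 576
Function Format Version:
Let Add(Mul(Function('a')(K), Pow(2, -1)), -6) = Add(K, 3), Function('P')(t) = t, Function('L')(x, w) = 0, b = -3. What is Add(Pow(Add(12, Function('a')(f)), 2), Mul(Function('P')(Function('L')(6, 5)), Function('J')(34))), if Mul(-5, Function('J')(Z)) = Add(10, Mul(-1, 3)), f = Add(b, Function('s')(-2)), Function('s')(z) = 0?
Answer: 576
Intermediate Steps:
f = -3 (f = Add(-3, 0) = -3)
Function('J')(Z) = Rational(-7, 5) (Function('J')(Z) = Mul(Rational(-1, 5), Add(10, Mul(-1, 3))) = Mul(Rational(-1, 5), Add(10, -3)) = Mul(Rational(-1, 5), 7) = Rational(-7, 5))
Function('a')(K) = Add(18, Mul(2, K)) (Function('a')(K) = Add(12, Mul(2, Add(K, 3))) = Add(12, Mul(2, Add(3, K))) = Add(12, Add(6, Mul(2, K))) = Add(18, Mul(2, K)))
Add(Pow(Add(12, Function('a')(f)), 2), Mul(Function('P')(Function('L')(6, 5)), Function('J')(34))) = Add(Pow(Add(12, Add(18, Mul(2, -3))), 2), Mul(0, Rational(-7, 5))) = Add(Pow(Add(12, Add(18, -6)), 2), 0) = Add(Pow(Add(12, 12), 2), 0) = Add(Pow(24, 2), 0) = Add(576, 0) = 576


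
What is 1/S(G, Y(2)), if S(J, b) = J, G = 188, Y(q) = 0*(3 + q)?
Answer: 1/188 ≈ 0.0053191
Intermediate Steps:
Y(q) = 0
1/S(G, Y(2)) = 1/188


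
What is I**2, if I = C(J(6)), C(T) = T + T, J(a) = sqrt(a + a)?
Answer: 48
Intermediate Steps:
J(a) = sqrt(2)*sqrt(a) (J(a) = sqrt(2*a) = sqrt(2)*sqrt(a))
C(T) = 2*T
I = 4*sqrt(3) (I = 2*(sqrt(2)*sqrt(6)) = 2*(2*sqrt(3)) = 4*sqrt(3) ≈ 6.9282)
I**2 = (4*sqrt(3))**2 = 48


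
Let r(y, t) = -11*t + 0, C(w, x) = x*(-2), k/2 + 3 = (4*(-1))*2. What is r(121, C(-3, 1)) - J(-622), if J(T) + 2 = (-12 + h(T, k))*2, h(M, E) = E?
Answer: 92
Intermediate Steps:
k = -22 (k = -6 + 2*((4*(-1))*2) = -6 + 2*(-4*2) = -6 + 2*(-8) = -6 - 16 = -22)
C(w, x) = -2*x
r(y, t) = -11*t
J(T) = -70 (J(T) = -2 + (-12 - 22)*2 = -2 - 34*2 = -2 - 68 = -70)
r(121, C(-3, 1)) - J(-622) = -(-22) - 1*(-70) = -11*(-2) + 70 = 22 + 70 = 92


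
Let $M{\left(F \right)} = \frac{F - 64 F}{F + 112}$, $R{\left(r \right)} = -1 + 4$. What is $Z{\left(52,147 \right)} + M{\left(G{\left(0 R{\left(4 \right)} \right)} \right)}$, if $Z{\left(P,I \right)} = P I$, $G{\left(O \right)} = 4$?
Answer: $\frac{221613}{29} \approx 7641.8$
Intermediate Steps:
$R{\left(r \right)} = 3$
$Z{\left(P,I \right)} = I P$
$M{\left(F \right)} = - \frac{63 F}{112 + F}$ ($M{\left(F \right)} = \frac{\left(-63\right) F}{112 + F} = - \frac{63 F}{112 + F}$)
$Z{\left(52,147 \right)} + M{\left(G{\left(0 R{\left(4 \right)} \right)} \right)} = 147 \cdot 52 - \frac{252}{112 + 4} = 7644 - \frac{252}{116} = 7644 - 252 \cdot \frac{1}{116} = 7644 - \frac{63}{29} = \frac{221613}{29}$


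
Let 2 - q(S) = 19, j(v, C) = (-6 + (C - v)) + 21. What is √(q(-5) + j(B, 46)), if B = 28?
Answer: 4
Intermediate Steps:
j(v, C) = 15 + C - v (j(v, C) = (-6 + C - v) + 21 = 15 + C - v)
q(S) = -17 (q(S) = 2 - 1*19 = 2 - 19 = -17)
√(q(-5) + j(B, 46)) = √(-17 + (15 + 46 - 1*28)) = √(-17 + (15 + 46 - 28)) = √(-17 + 33) = √16 = 4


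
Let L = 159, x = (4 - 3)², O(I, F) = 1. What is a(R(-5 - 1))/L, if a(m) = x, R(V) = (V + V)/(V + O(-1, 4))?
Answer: 1/159 ≈ 0.0062893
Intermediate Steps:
x = 1 (x = 1² = 1)
R(V) = 2*V/(1 + V) (R(V) = (V + V)/(V + 1) = (2*V)/(1 + V) = 2*V/(1 + V))
a(m) = 1
a(R(-5 - 1))/L = 1/159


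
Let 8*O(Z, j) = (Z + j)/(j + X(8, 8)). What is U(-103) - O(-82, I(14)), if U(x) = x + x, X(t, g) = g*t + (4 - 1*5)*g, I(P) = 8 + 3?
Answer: -110345/536 ≈ -205.87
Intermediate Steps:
I(P) = 11
X(t, g) = -g + g*t (X(t, g) = g*t + (4 - 5)*g = g*t - g = -g + g*t)
O(Z, j) = (Z + j)/(8*(56 + j)) (O(Z, j) = ((Z + j)/(j + 8*(-1 + 8)))/8 = ((Z + j)/(j + 8*7))/8 = ((Z + j)/(j + 56))/8 = ((Z + j)/(56 + j))/8 = (Z + j)/(8*(56 + j)))
U(x) = 2*x
U(-103) - O(-82, I(14)) = 2*(-103) - (-82 + 11)/(8*(56 + 11)) = -206 - (-71)/(8*67) = -206 - 1*(-71/536) = -206 + 71/536 = -110345/536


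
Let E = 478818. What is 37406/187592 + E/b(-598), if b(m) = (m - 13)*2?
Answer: -22444179031/57309356 ≈ -391.63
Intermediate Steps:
b(m) = -26 + 2*m (b(m) = (-13 + m)*2 = -26 + 2*m)
37406/187592 + E/b(-598) = 37406/187592 + 478818/(-26 + 2*(-598)) = 37406*(1/187592) + 478818/(-26 - 1196) = 18703/93796 + 478818/(-1222) = 18703/93796 + 478818*(-1/1222) = 18703/93796 - 239409/611 = -22444179031/57309356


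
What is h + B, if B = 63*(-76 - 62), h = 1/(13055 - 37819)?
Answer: -215298217/24764 ≈ -8694.0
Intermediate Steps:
h = -1/24764 (h = 1/(-24764) = -1/24764 ≈ -4.0381e-5)
B = -8694 (B = 63*(-138) = -8694)
h + B = -1/24764 - 8694 = -215298217/24764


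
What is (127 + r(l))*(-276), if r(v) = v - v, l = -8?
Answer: -35052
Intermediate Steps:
r(v) = 0
(127 + r(l))*(-276) = (127 + 0)*(-276) = 127*(-276) = -35052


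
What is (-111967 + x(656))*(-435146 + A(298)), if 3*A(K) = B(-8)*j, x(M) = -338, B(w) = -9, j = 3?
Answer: 48870082275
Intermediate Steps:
A(K) = -9 (A(K) = (-9*3)/3 = (⅓)*(-27) = -9)
(-111967 + x(656))*(-435146 + A(298)) = (-111967 - 338)*(-435146 - 9) = -112305*(-435155) = 48870082275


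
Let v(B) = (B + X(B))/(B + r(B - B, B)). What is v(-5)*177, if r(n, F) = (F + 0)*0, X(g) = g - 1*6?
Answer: 2832/5 ≈ 566.40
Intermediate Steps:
X(g) = -6 + g (X(g) = g - 6 = -6 + g)
r(n, F) = 0 (r(n, F) = F*0 = 0)
v(B) = (-6 + 2*B)/B (v(B) = (B + (-6 + B))/(B + 0) = (-6 + 2*B)/B)
v(-5)*177 = (2 - 6/(-5))*177 = (2 - 6*(-⅕))*177 = (2 + 6/5)*177 = (16/5)*177 = 2832/5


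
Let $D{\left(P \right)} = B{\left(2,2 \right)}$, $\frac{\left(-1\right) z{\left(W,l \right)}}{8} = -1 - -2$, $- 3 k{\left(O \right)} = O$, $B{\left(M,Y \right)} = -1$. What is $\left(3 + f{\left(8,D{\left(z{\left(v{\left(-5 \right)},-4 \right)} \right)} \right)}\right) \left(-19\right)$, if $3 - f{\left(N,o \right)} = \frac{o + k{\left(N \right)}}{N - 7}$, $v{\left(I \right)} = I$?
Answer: $- \frac{551}{3} \approx -183.67$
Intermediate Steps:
$k{\left(O \right)} = - \frac{O}{3}$
$z{\left(W,l \right)} = -8$ ($z{\left(W,l \right)} = - 8 \left(-1 - -2\right) = - 8 \left(-1 + 2\right) = \left(-8\right) 1 = -8$)
$D{\left(P \right)} = -1$
$f{\left(N,o \right)} = 3 - \frac{o - \frac{N}{3}}{-7 + N}$ ($f{\left(N,o \right)} = 3 - \frac{o - \frac{N}{3}}{N - 7} = 3 - \frac{o - \frac{N}{3}}{-7 + N}$)
$\left(3 + f{\left(8,D{\left(z{\left(v{\left(-5 \right)},-4 \right)} \right)} \right)}\right) \left(-19\right) = \left(3 + \frac{-21 - -1 + \frac{10}{3} \cdot 8}{-7 + 8}\right) \left(-19\right) = \left(3 + \frac{-21 + 1 + \frac{80}{3}}{1}\right) \left(-19\right) = \left(3 + 1 \cdot \frac{20}{3}\right) \left(-19\right) = \left(3 + \frac{20}{3}\right) \left(-19\right) = \frac{29}{3} \left(-19\right) = - \frac{551}{3}$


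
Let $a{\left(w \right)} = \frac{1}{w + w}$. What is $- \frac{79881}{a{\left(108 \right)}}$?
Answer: $-17254296$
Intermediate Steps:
$a{\left(w \right)} = \frac{1}{2 w}$
$- \frac{79881}{a{\left(108 \right)}} = - \frac{79881}{\frac{1}{2} \cdot \frac{1}{108}} = - 79881 \frac{1}{\frac{1}{216}} = \left(-79881\right) 216 = -17254296$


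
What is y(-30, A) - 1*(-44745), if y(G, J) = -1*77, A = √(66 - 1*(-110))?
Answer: 44668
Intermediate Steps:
A = 4*√11 (A = √(66 + 110) = √176 = 4*√11 ≈ 13.266)
y(G, J) = -77
y(-30, A) - 1*(-44745) = -77 - 1*(-44745) = -77 + 44745 = 44668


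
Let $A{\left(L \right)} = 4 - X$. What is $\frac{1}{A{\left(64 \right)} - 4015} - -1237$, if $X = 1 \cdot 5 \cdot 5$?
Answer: $\frac{4992531}{4036} \approx 1237.0$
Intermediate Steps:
$X = 25$ ($X = 5 \cdot 5 = 25$)
$A{\left(L \right)} = -21$ ($A{\left(L \right)} = 4 - 25 = -21$)
$\frac{1}{A{\left(64 \right)} - 4015} - -1237 = \frac{1}{-21 - 4015} - -1237 = \frac{1}{-4036} + 1237 = - \frac{1}{4036} + 1237 = \frac{4992531}{4036}$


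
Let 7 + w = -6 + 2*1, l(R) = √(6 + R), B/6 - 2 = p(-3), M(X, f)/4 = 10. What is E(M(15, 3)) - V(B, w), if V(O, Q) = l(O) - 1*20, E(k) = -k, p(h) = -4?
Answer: -20 - I*√6 ≈ -20.0 - 2.4495*I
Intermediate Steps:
M(X, f) = 40 (M(X, f) = 4*10 = 40)
B = -12 (B = 12 + 6*(-4) = 12 - 24 = -12)
w = -11 (w = -7 + (-6 + 2*1) = -7 + (-6 + 2) = -7 - 4 = -11)
V(O, Q) = -20 + √(6 + O) (V(O, Q) = √(6 + O) - 1*20 = √(6 + O) - 20 = -20 + √(6 + O))
E(M(15, 3)) - V(B, w) = -1*40 - (-20 + √(6 - 12)) = -40 - (-20 + √(-6)) = -40 - (-20 + I*√6) = -40 + (20 - I*√6) = -20 - I*√6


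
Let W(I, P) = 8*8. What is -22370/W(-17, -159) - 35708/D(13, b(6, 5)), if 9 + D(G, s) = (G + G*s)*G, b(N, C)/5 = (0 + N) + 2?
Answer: -9817857/27680 ≈ -354.69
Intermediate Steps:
b(N, C) = 10 + 5*N (b(N, C) = 5*((0 + N) + 2) = 5*(N + 2) = 5*(2 + N) = 10 + 5*N)
W(I, P) = 64
D(G, s) = -9 + G*(G + G*s) (D(G, s) = -9 + (G + G*s)*G = -9 + G*(G + G*s))
-22370/W(-17, -159) - 35708/D(13, b(6, 5)) = -22370/64 - 35708/(-9 + 13² + (10 + 5*6)*13²) = -22370*1/64 - 35708/(-9 + 169 + (10 + 30)*169) = -11185/32 - 35708/(-9 + 169 + 40*169) = -11185/32 - 35708/(-9 + 169 + 6760) = -11185/32 - 35708/6920 = -11185/32 - 35708*1/6920 = -11185/32 - 8927/1730 = -9817857/27680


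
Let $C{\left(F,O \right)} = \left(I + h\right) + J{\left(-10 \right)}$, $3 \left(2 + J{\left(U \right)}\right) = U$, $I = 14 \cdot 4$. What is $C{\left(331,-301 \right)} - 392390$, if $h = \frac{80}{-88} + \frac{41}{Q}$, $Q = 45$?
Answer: $- \frac{194207969}{495} \approx -3.9234 \cdot 10^{5}$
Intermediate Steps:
$I = 56$
$h = \frac{1}{495}$ ($h = \frac{80}{-88} + \frac{41}{45} = 80 \left(- \frac{1}{88}\right) + 41 \cdot \frac{1}{45} = - \frac{10}{11} + \frac{41}{45} = \frac{1}{495} \approx 0.0020202$)
$J{\left(U \right)} = -2 + \frac{U}{3}$
$C{\left(F,O \right)} = \frac{25081}{495}$ ($C{\left(F,O \right)} = \left(56 + \frac{1}{495}\right) + \left(-2 + \frac{1}{3} \left(-10\right)\right) = \frac{27721}{495} - \frac{16}{3} = \frac{25081}{495}$)
$C{\left(331,-301 \right)} - 392390 = \frac{25081}{495} - 392390 = - \frac{194207969}{495}$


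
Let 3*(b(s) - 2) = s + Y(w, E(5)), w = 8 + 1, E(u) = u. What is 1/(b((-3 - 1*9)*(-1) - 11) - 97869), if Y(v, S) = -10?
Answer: -1/97870 ≈ -1.0218e-5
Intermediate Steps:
w = 9
b(s) = -4/3 + s/3 (b(s) = 2 + (s - 10)/3 = 2 + (-10 + s)/3 = 2 + (-10/3 + s/3) = -4/3 + s/3)
1/(b((-3 - 1*9)*(-1) - 11) - 97869) = 1/((-4/3 + ((-3 - 1*9)*(-1) - 11)/3) - 97869) = 1/((-4/3 + ((-3 - 9)*(-1) - 11)/3) - 97869) = 1/((-4/3 + (-12*(-1) - 11)/3) - 97869) = 1/((-4/3 + (12 - 11)/3) - 97869) = 1/((-4/3 + (⅓)*1) - 97869) = 1/((-4/3 + ⅓) - 97869) = 1/(-1 - 97869) = 1/(-97870) = -1/97870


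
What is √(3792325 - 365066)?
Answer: √3427259 ≈ 1851.3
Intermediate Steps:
√(3792325 - 365066) = √3427259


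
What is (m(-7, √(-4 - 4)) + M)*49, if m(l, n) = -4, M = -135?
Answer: -6811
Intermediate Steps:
(m(-7, √(-4 - 4)) + M)*49 = (-4 - 135)*49 = -139*49 = -6811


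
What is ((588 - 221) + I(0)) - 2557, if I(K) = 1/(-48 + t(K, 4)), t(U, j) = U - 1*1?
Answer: -107311/49 ≈ -2190.0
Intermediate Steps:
t(U, j) = -1 + U (t(U, j) = U - 1 = -1 + U)
I(K) = 1/(-49 + K) (I(K) = 1/(-48 + (-1 + K)) = 1/(-49 + K))
((588 - 221) + I(0)) - 2557 = ((588 - 221) + 1/(-49 + 0)) - 2557 = (367 + 1/(-49)) - 2557 = (367 - 1/49) - 2557 = 17982/49 - 2557 = -107311/49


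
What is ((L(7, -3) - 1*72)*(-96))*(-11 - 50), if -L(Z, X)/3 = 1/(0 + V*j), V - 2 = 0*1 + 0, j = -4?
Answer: -419436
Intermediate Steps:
V = 2 (V = 2 + (0*1 + 0) = 2 + (0 + 0) = 2 + 0 = 2)
L(Z, X) = 3/8 (L(Z, X) = -3/(0 + 2*(-4)) = -3/(0 - 8) = -3/(-8) = -3*(-⅛) = 3/8)
((L(7, -3) - 1*72)*(-96))*(-11 - 50) = ((3/8 - 1*72)*(-96))*(-11 - 50) = ((3/8 - 72)*(-96))*(-61) = -573/8*(-96)*(-61) = 6876*(-61) = -419436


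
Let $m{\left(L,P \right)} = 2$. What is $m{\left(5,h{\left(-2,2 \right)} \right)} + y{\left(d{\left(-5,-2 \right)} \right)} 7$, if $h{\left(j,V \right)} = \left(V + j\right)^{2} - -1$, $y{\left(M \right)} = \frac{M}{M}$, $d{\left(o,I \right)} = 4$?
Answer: $9$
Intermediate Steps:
$y{\left(M \right)} = 1$
$h{\left(j,V \right)} = 1 + \left(V + j\right)^{2}$ ($h{\left(j,V \right)} = \left(V + j\right)^{2} + 1 = 1 + \left(V + j\right)^{2}$)
$m{\left(5,h{\left(-2,2 \right)} \right)} + y{\left(d{\left(-5,-2 \right)} \right)} 7 = 2 + 1 \cdot 7 = 2 + 7 = 9$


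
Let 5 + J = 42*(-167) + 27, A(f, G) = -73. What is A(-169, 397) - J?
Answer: 6919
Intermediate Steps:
J = -6992 (J = -5 + (42*(-167) + 27) = -5 + (-7014 + 27) = -5 - 6987 = -6992)
A(-169, 397) - J = -73 - 1*(-6992) = -73 + 6992 = 6919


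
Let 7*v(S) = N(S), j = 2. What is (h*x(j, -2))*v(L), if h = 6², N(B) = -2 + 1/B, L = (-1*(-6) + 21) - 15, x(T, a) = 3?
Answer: -207/7 ≈ -29.571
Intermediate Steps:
L = 12 (L = (6 + 21) - 15 = 27 - 15 = 12)
N(B) = -2 + 1/B
v(S) = -2/7 + 1/(7*S) (v(S) = (-2 + 1/S)/7 = -2/7 + 1/(7*S))
h = 36
(h*x(j, -2))*v(L) = (36*3)*((⅐)*(1 - 2*12)/12) = 108*((⅐)*(1/12)*(1 - 24)) = 108*((⅐)*(1/12)*(-23)) = 108*(-23/84) = -207/7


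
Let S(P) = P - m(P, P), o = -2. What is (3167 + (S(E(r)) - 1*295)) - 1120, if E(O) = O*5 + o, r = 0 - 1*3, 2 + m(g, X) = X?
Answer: 1754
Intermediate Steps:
m(g, X) = -2 + X
r = -3 (r = 0 - 3 = -3)
E(O) = -2 + 5*O (E(O) = O*5 - 2 = 5*O - 2 = -2 + 5*O)
S(P) = 2 (S(P) = P - (-2 + P) = P + (2 - P) = 2)
(3167 + (S(E(r)) - 1*295)) - 1120 = (3167 + (2 - 1*295)) - 1120 = (3167 + (2 - 295)) - 1120 = (3167 - 293) - 1120 = 2874 - 1120 = 1754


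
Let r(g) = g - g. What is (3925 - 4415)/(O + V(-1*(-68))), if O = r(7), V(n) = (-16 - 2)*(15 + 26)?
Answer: 245/369 ≈ 0.66396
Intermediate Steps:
V(n) = -738 (V(n) = -18*41 = -738)
r(g) = 0
O = 0
(3925 - 4415)/(O + V(-1*(-68))) = (3925 - 4415)/(0 - 738) = -490/(-738) = -490*(-1/738) = 245/369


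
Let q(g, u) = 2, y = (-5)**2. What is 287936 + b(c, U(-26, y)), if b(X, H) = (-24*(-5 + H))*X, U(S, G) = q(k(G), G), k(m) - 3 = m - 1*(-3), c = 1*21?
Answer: 289448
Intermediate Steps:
c = 21
y = 25
k(m) = 6 + m (k(m) = 3 + (m - 1*(-3)) = 3 + (m + 3) = 3 + (3 + m) = 6 + m)
U(S, G) = 2
b(X, H) = X*(120 - 24*H) (b(X, H) = (-8*(-15 + 3*H))*X = (120 - 24*H)*X = X*(120 - 24*H))
287936 + b(c, U(-26, y)) = 287936 + 24*21*(5 - 1*2) = 287936 + 24*21*(5 - 2) = 287936 + 24*21*3 = 287936 + 1512 = 289448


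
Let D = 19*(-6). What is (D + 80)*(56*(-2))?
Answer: 3808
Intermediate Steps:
D = -114
(D + 80)*(56*(-2)) = (-114 + 80)*(56*(-2)) = -34*(-112) = 3808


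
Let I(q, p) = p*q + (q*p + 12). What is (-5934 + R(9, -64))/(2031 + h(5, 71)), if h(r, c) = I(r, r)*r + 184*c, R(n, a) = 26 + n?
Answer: -5899/15405 ≈ -0.38293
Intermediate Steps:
I(q, p) = 12 + 2*p*q (I(q, p) = p*q + (p*q + 12) = p*q + (12 + p*q) = 12 + 2*p*q)
h(r, c) = 184*c + r*(12 + 2*r**2) (h(r, c) = (12 + 2*r*r)*r + 184*c = (12 + 2*r**2)*r + 184*c = r*(12 + 2*r**2) + 184*c = 184*c + r*(12 + 2*r**2))
(-5934 + R(9, -64))/(2031 + h(5, 71)) = (-5934 + (26 + 9))/(2031 + (184*71 + 2*5*(6 + 5**2))) = (-5934 + 35)/(2031 + (13064 + 2*5*(6 + 25))) = -5899/(2031 + (13064 + 2*5*31)) = -5899/(2031 + (13064 + 310)) = -5899/(2031 + 13374) = -5899/15405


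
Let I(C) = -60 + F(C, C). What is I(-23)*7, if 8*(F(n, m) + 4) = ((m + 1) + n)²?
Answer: 10591/8 ≈ 1323.9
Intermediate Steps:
F(n, m) = -4 + (1 + m + n)²/8 (F(n, m) = -4 + ((m + 1) + n)²/8 = -4 + ((1 + m) + n)²/8 = -4 + (1 + m + n)²/8)
I(C) = -64 + (1 + 2*C)²/8 (I(C) = -60 + (-4 + (1 + C + C)²/8) = -60 + (-4 + (1 + 2*C)²/8) = -64 + (1 + 2*C)²/8)
I(-23)*7 = (-64 + (1 + 2*(-23))²/8)*7 = (-64 + (1 - 46)²/8)*7 = (-64 + (⅛)*(-45)²)*7 = (-64 + (⅛)*2025)*7 = (-64 + 2025/8)*7 = (1513/8)*7 = 10591/8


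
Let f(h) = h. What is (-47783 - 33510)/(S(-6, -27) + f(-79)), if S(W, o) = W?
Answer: 81293/85 ≈ 956.39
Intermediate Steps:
(-47783 - 33510)/(S(-6, -27) + f(-79)) = (-47783 - 33510)/(-6 - 79) = -81293/(-85) = -81293*(-1/85) = 81293/85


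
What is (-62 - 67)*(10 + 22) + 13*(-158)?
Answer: -6182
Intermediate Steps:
(-62 - 67)*(10 + 22) + 13*(-158) = -129*32 - 2054 = -4128 - 2054 = -6182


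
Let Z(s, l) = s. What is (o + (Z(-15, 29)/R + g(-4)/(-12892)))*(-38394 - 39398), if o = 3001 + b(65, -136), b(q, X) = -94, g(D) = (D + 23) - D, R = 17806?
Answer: -589907028010664/2608579 ≈ -2.2614e+8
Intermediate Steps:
g(D) = 23 (g(D) = (23 + D) - D = 23)
o = 2907 (o = 3001 - 94 = 2907)
(o + (Z(-15, 29)/R + g(-4)/(-12892)))*(-38394 - 39398) = (2907 + (-15/17806 + 23/(-12892)))*(-38394 - 39398) = (2907 + (-15*1/17806 + 23*(-1/12892)))*(-77792) = (2907 + (-15/17806 - 23/12892))*(-77792) = (2907 - 301459/114777476)*(-77792) = (333657821273/114777476)*(-77792) = -589907028010664/2608579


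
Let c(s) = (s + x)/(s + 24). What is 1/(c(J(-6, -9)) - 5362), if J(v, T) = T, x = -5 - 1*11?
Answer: -3/16091 ≈ -0.00018644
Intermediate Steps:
x = -16 (x = -5 - 11 = -16)
c(s) = (-16 + s)/(24 + s) (c(s) = (s - 16)/(s + 24) = (-16 + s)/(24 + s))
1/(c(J(-6, -9)) - 5362) = 1/((-16 - 9)/(24 - 9) - 5362) = 1/(-25/15 - 5362) = 1/((1/15)*(-25) - 5362) = 1/(-5/3 - 5362) = 1/(-16091/3) = -3/16091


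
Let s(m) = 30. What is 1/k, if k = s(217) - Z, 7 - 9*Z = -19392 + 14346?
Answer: -9/4783 ≈ -0.0018817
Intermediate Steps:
Z = 5053/9 (Z = 7/9 - (-19392 + 14346)/9 = 7/9 - ⅑*(-5046) = 7/9 + 1682/3 = 5053/9 ≈ 561.44)
k = -4783/9 (k = 30 - 1*5053/9 = 30 - 5053/9 = -4783/9 ≈ -531.44)
1/k = 1/(-4783/9) = -9/4783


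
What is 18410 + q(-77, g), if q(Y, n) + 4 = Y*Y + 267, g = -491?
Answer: 24602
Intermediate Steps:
q(Y, n) = 263 + Y² (q(Y, n) = -4 + (Y*Y + 267) = -4 + (Y² + 267) = -4 + (267 + Y²) = 263 + Y²)
18410 + q(-77, g) = 18410 + (263 + (-77)²) = 18410 + (263 + 5929) = 18410 + 6192 = 24602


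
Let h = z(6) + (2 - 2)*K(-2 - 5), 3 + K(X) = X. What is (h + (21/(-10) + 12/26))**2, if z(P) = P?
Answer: 321489/16900 ≈ 19.023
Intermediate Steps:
K(X) = -3 + X
h = 6 (h = 6 + (2 - 2)*(-3 + (-2 - 5)) = 6 + 0*(-3 - 7) = 6 + 0*(-10) = 6 + 0 = 6)
(h + (21/(-10) + 12/26))**2 = (6 + (21/(-10) + 12/26))**2 = (6 + (21*(-1/10) + 12*(1/26)))**2 = (6 + (-21/10 + 6/13))**2 = (6 - 213/130)**2 = (567/130)**2 = 321489/16900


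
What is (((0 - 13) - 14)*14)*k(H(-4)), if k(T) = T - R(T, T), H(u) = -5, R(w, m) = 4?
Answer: 3402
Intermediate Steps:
k(T) = -4 + T (k(T) = T - 1*4 = T - 4 = -4 + T)
(((0 - 13) - 14)*14)*k(H(-4)) = (((0 - 13) - 14)*14)*(-4 - 5) = ((-13 - 14)*14)*(-9) = -27*14*(-9) = -378*(-9) = 3402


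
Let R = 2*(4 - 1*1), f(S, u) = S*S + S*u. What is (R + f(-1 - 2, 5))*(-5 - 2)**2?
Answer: 0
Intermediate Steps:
f(S, u) = S**2 + S*u
R = 6 (R = 2*(4 - 1) = 2*3 = 6)
(R + f(-1 - 2, 5))*(-5 - 2)**2 = (6 + (-1 - 2)*((-1 - 2) + 5))*(-5 - 2)**2 = (6 - 3*(-3 + 5))*(-7)**2 = (6 - 3*2)*49 = (6 - 6)*49 = 0*49 = 0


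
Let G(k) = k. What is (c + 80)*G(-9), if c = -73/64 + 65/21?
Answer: -330441/448 ≈ -737.59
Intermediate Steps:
c = 2627/1344 (c = -73*1/64 + 65*(1/21) = -73/64 + 65/21 = 2627/1344 ≈ 1.9546)
(c + 80)*G(-9) = (2627/1344 + 80)*(-9) = (110147/1344)*(-9) = -330441/448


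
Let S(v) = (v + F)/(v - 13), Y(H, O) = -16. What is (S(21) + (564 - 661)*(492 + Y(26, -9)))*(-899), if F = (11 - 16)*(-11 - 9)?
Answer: 331960245/8 ≈ 4.1495e+7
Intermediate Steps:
F = 100 (F = -5*(-20) = 100)
S(v) = (100 + v)/(-13 + v) (S(v) = (v + 100)/(v - 13) = (100 + v)/(-13 + v))
(S(21) + (564 - 661)*(492 + Y(26, -9)))*(-899) = ((100 + 21)/(-13 + 21) + (564 - 661)*(492 - 16))*(-899) = (121/8 - 97*476)*(-899) = ((1/8)*121 - 46172)*(-899) = (121/8 - 46172)*(-899) = -369255/8*(-899) = 331960245/8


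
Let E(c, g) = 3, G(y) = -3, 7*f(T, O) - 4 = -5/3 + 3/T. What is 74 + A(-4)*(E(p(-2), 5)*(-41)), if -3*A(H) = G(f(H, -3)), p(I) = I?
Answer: -49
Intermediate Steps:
f(T, O) = ⅓ + 3/(7*T) (f(T, O) = 4/7 + (-5/3 + 3/T)/7 = 4/7 + (-5/21 + 3/(7*T)) = ⅓ + 3/(7*T))
A(H) = 1 (A(H) = -⅓*(-3) = 1)
74 + A(-4)*(E(p(-2), 5)*(-41)) = 74 + 1*(3*(-41)) = 74 + 1*(-123) = 74 - 123 = -49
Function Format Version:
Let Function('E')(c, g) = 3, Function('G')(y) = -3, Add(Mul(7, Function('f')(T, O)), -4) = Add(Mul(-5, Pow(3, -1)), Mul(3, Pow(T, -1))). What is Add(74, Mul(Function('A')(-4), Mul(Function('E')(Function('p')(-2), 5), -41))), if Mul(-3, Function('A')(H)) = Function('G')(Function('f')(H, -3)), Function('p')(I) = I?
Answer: -49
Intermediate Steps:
Function('f')(T, O) = Add(Rational(1, 3), Mul(Rational(3, 7), Pow(T, -1))) (Function('f')(T, O) = Add(Rational(4, 7), Mul(Rational(1, 7), Add(Mul(-5, Pow(3, -1)), Mul(3, Pow(T, -1))))) = Add(Rational(4, 7), Mul(Rational(1, 7), Add(Mul(-5, Rational(1, 3)), Mul(3, Pow(T, -1))))) = Add(Rational(4, 7), Mul(Rational(1, 7), Add(Rational(-5, 3), Mul(3, Pow(T, -1))))) = Add(Rational(4, 7), Add(Rational(-5, 21), Mul(Rational(3, 7), Pow(T, -1)))) = Add(Rational(1, 3), Mul(Rational(3, 7), Pow(T, -1))))
Function('A')(H) = 1 (Function('A')(H) = Mul(Rational(-1, 3), -3) = 1)
Add(74, Mul(Function('A')(-4), Mul(Function('E')(Function('p')(-2), 5), -41))) = Add(74, Mul(1, Mul(3, -41))) = Add(74, Mul(1, -123)) = Add(74, -123) = -49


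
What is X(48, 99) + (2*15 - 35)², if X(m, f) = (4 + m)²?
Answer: 2729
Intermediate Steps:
X(48, 99) + (2*15 - 35)² = (4 + 48)² + (2*15 - 35)² = 52² + (30 - 35)² = 2704 + (-5)² = 2704 + 25 = 2729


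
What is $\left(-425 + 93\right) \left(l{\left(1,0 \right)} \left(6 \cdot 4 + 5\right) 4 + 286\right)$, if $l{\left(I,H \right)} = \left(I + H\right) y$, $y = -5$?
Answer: $97608$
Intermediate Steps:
$l{\left(I,H \right)} = - 5 H - 5 I$ ($l{\left(I,H \right)} = \left(I + H\right) \left(-5\right) = \left(H + I\right) \left(-5\right) = - 5 H - 5 I$)
$\left(-425 + 93\right) \left(l{\left(1,0 \right)} \left(6 \cdot 4 + 5\right) 4 + 286\right) = \left(-425 + 93\right) \left(\left(\left(-5\right) 0 - 5\right) \left(6 \cdot 4 + 5\right) 4 + 286\right) = - 332 \left(\left(0 - 5\right) \left(24 + 5\right) 4 + 286\right) = - 332 \left(\left(-5\right) 29 \cdot 4 + 286\right) = - 332 \left(\left(-145\right) 4 + 286\right) = - 332 \left(-580 + 286\right) = \left(-332\right) \left(-294\right) = 97608$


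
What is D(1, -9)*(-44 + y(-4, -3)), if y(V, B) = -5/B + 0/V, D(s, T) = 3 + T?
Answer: 254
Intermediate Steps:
y(V, B) = -5/B (y(V, B) = -5/B + 0 = -5/B)
D(1, -9)*(-44 + y(-4, -3)) = (3 - 9)*(-44 - 5/(-3)) = -6*(-44 - 5*(-⅓)) = -6*(-44 + 5/3) = -6*(-127/3) = 254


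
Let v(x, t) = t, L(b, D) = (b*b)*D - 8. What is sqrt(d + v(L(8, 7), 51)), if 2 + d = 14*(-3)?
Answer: sqrt(7) ≈ 2.6458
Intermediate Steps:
L(b, D) = -8 + D*b**2 (L(b, D) = b**2*D - 8 = D*b**2 - 8 = -8 + D*b**2)
d = -44 (d = -2 + 14*(-3) = -2 - 42 = -44)
sqrt(d + v(L(8, 7), 51)) = sqrt(-44 + 51) = sqrt(7)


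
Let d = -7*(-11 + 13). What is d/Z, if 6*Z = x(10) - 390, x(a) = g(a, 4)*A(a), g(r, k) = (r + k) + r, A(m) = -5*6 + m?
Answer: 14/145 ≈ 0.096552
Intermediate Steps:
A(m) = -30 + m
g(r, k) = k + 2*r (g(r, k) = (k + r) + r = k + 2*r)
d = -14 (d = -7*2 = -14)
x(a) = (-30 + a)*(4 + 2*a) (x(a) = (4 + 2*a)*(-30 + a) = (-30 + a)*(4 + 2*a))
Z = -145 (Z = (2*(-30 + 10)*(2 + 10) - 390)/6 = (2*(-20)*12 - 390)/6 = (-480 - 390)/6 = (1/6)*(-870) = -145)
d/Z = -14/(-145) = -14*(-1/145) = 14/145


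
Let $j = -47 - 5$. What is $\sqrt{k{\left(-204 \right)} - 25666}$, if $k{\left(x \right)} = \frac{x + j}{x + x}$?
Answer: $\frac{i \sqrt{66755634}}{51} \approx 160.2 i$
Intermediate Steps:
$j = -52$
$k{\left(x \right)} = \frac{-52 + x}{2 x}$ ($k{\left(x \right)} = \frac{x - 52}{x + x} = \frac{-52 + x}{2 x}$)
$\sqrt{k{\left(-204 \right)} - 25666} = \sqrt{\frac{-52 - 204}{2 \left(-204\right)} - 25666} = \sqrt{\frac{1}{2} \left(- \frac{1}{204}\right) \left(-256\right) - 25666} = \sqrt{\frac{32}{51} - 25666} = \sqrt{- \frac{1308934}{51}} = \frac{i \sqrt{66755634}}{51}$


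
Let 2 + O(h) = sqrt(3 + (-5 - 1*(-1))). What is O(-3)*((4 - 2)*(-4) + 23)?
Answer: -30 + 15*I ≈ -30.0 + 15.0*I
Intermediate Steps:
O(h) = -2 + I (O(h) = -2 + sqrt(3 + (-5 - 1*(-1))) = -2 + sqrt(3 + (-5 + 1)) = -2 + sqrt(3 - 4) = -2 + sqrt(-1) = -2 + I)
O(-3)*((4 - 2)*(-4) + 23) = (-2 + I)*((4 - 2)*(-4) + 23) = (-2 + I)*(2*(-4) + 23) = (-2 + I)*(-8 + 23) = (-2 + I)*15 = -30 + 15*I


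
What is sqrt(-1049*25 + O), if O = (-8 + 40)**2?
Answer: I*sqrt(25201) ≈ 158.75*I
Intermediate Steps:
O = 1024 (O = 32**2 = 1024)
sqrt(-1049*25 + O) = sqrt(-1049*25 + 1024) = sqrt(-26225 + 1024) = sqrt(-25201) = I*sqrt(25201)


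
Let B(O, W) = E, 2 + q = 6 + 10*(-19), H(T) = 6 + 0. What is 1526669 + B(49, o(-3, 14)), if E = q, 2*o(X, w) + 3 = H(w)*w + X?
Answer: 1526483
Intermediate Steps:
H(T) = 6
o(X, w) = -3/2 + X/2 + 3*w (o(X, w) = -3/2 + (6*w + X)/2 = -3/2 + (X + 6*w)/2 = -3/2 + (X/2 + 3*w) = -3/2 + X/2 + 3*w)
q = -186 (q = -2 + (6 + 10*(-19)) = -2 + (6 - 190) = -2 - 184 = -186)
E = -186
B(O, W) = -186
1526669 + B(49, o(-3, 14)) = 1526669 - 186 = 1526483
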